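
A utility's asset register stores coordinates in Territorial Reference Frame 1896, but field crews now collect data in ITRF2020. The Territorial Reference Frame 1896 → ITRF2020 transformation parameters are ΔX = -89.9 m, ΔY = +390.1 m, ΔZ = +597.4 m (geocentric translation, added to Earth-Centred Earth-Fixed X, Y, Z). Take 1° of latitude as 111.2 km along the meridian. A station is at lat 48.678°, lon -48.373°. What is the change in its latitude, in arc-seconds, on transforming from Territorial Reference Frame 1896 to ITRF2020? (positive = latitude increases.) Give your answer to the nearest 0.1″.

sin φ = 0.751011, cos φ = 0.660290, sin λ = -0.747485, cos λ = 0.664279.
North component: ΔN = −sin φ cos λ·ΔX − sin φ sin λ·ΔY + cos φ·ΔZ = −(0.751011)(0.664279)(-89.9) − (0.751011)(-0.747485)(390.1) + (0.660290)(597.4) = 658.30 m.
1° of latitude spans 111200 m, so Δφ = 658.30 / 111200 × 3600 = 21.312″.

Δφ = 21.3″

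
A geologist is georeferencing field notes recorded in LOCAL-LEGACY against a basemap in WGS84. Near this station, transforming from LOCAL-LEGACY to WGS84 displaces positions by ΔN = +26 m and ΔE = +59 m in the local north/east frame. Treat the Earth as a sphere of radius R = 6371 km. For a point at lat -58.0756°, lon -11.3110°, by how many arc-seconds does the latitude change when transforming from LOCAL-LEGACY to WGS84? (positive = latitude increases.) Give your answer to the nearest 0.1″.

Δφ = 0.8″

On a sphere of radius R, 1 rad of latitude = R, so Δφ = ΔN / R = 26.0 / 6371000 = 4.0810e-06 rad = 0.842″.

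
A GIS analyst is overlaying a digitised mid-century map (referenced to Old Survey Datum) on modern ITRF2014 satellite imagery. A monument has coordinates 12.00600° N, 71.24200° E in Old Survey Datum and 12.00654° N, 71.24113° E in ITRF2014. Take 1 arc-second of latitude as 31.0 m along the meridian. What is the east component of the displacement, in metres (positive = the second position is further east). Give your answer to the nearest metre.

ΔE = -95 m

Δφ = 12.00654° − 12.00600° = +0.00054°; Δλ = 71.24113° − 71.24200° = -0.00087°.
1° of latitude = 3600 × 31.00 = 111600 m.
ΔN = Δφ × 111600 = 60.3 m; ΔE = Δλ × 111600 × cos(12.00600°) = -0.00087 × 111600 × 0.978126 = -95.0 m.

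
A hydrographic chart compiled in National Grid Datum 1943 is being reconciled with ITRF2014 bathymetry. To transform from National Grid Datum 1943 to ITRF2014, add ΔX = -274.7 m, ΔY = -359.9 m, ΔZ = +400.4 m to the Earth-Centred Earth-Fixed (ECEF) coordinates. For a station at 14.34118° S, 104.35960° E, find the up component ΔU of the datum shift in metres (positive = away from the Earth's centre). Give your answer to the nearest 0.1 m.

ΔU = -371.0 m

At φ = -14.34118°, λ = 104.35960°: sin φ = -0.247695, cos φ = 0.968838, sin λ = 0.968758, cos λ = -0.248007.
ΔU = cos φ cos λ·ΔX + cos φ sin λ·ΔY + sin φ·ΔZ = (0.968838)(-0.248007)(-274.7) + (0.968838)(0.968758)(-359.9) + (-0.247695)(400.4) = -370.96 m.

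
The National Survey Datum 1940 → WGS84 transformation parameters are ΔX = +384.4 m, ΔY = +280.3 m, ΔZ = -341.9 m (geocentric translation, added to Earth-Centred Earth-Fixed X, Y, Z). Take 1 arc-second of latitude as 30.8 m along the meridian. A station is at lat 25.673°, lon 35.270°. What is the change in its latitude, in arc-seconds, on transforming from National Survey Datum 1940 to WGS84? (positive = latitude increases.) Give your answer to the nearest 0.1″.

Δφ = -16.7″

sin φ = 0.433234, cos φ = 0.901281, sin λ = 0.577430, cos λ = 0.816440.
North component: ΔN = −sin φ cos λ·ΔX − sin φ sin λ·ΔY + cos φ·ΔZ = −(0.433234)(0.816440)(384.4) − (0.433234)(0.577430)(280.3) + (0.901281)(-341.9) = -514.23 m.
1° of latitude spans 3600 × 30.80 = 110880 m, so Δφ = -514.23 / 110880 × 3600 = -16.696″.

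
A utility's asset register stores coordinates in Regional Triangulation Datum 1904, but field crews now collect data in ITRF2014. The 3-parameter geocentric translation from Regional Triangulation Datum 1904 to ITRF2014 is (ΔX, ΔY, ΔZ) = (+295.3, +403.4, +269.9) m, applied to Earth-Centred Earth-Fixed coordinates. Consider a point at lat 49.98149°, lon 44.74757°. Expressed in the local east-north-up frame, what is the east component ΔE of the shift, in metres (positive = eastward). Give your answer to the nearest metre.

ΔE = 79 m

The local east axis at (φ, λ) is (−sin λ, cos λ, 0), so ΔE = −sin(44.74757°)·295.3 + cos(44.74757°)·403.4 = 78.61 m.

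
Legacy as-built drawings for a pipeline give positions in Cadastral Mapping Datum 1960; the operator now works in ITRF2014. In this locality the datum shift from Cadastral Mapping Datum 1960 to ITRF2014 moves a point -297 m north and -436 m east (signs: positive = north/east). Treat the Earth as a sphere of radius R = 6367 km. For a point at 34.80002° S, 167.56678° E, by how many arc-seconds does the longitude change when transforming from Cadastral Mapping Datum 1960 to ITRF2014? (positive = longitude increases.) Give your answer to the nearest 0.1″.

Δλ = -17.2″

At latitude -34.80002°, cos φ = 0.821149.
One radian of longitude at latitude φ spans R cos φ, so Δλ = ΔE / (R cos φ) = -436.0 / (6367000 × 0.821149) = -8.3393e-05 rad = -17.201″.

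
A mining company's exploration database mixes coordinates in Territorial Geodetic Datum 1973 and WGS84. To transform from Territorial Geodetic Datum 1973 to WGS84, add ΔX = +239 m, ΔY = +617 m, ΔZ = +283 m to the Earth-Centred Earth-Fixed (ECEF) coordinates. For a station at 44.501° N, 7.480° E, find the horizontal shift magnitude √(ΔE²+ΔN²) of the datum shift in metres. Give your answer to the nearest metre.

581 m

The local east axis at (φ, λ) is (−sin λ, cos λ, 0), so ΔE = −sin(7.480°)·239 + cos(7.480°)·617 = 580.64 m.
The local north axis is (−sin φ cos λ, −sin φ sin λ, cos φ), giving ΔN = -166.095 − 56.299 + 201.846 = -20.55 m.
Horizontal magnitude = √(ΔE² + ΔN²) = √(580.64² + (-20.55)²) = 581.00 m.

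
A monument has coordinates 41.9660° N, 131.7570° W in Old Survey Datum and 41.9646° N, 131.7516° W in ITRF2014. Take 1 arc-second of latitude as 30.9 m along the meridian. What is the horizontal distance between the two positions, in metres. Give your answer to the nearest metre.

Δφ = 41.9646° − 41.9660° = -0.0014°; Δλ = -131.7516° − -131.7570° = +0.0054°.
1° of latitude = 3600 × 30.90 = 111240 m.
ΔN = Δφ × 111240 = -155.7 m; ΔE = Δλ × 111240 × cos(41.9660°) = +0.0054 × 111240 × 0.743542 = 446.6 m.
Distance = √(ΔE² + ΔN²) = √(446.6² + (-155.7)²) = 473.0 m.

473 m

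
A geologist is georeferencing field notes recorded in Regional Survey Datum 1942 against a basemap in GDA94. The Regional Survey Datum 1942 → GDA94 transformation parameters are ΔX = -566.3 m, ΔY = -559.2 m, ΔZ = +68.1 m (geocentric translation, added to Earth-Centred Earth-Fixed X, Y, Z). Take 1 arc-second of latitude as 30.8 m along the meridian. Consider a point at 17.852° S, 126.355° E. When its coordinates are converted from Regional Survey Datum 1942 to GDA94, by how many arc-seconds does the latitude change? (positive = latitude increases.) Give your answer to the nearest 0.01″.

Δφ = 0.96″

sin φ = -0.306559, cos φ = 0.951852, sin λ = 0.805360, cos λ = -0.592787.
North component: ΔN = −sin φ cos λ·ΔX − sin φ sin λ·ΔY + cos φ·ΔZ = −(-0.306559)(-0.592787)(-566.3) − (-0.306559)(0.805360)(-559.2) + (0.951852)(68.1) = 29.67 m.
1° of latitude spans 3600 × 30.80 = 110880 m, so Δφ = 29.67 / 110880 × 3600 = 0.963″.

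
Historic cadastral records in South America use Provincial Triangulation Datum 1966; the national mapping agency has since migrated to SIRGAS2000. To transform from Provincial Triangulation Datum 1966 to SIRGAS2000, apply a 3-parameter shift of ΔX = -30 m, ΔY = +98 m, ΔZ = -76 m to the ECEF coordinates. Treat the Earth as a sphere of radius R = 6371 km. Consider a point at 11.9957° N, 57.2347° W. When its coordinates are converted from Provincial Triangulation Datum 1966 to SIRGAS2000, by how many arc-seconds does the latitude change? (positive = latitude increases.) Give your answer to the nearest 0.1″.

Δφ = -1.7″

sin φ = 0.207838, cos φ = 0.978163, sin λ = -0.840895, cos λ = 0.541199.
North component: ΔN = −sin φ cos λ·ΔX − sin φ sin λ·ΔY + cos φ·ΔZ = −(0.207838)(0.541199)(-30) − (0.207838)(-0.840895)(98) + (0.978163)(-76) = -53.84 m.
1° of latitude spans πR/180 = 111195 m, so Δφ = -53.84 / 111195 × 3600 = -1.743″.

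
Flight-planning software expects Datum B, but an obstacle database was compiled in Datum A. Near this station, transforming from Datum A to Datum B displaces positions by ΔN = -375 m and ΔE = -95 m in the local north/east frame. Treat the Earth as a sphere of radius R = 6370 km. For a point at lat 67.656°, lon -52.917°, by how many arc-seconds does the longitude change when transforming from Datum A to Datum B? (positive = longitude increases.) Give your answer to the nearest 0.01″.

At latitude 67.656°, cos φ = 0.380167.
One radian of longitude at latitude φ spans R cos φ, so Δλ = ΔE / (R cos φ) = -95.0 / (6370000 × 0.380167) = -3.9229e-05 rad = -8.092″.

Δλ = -8.09″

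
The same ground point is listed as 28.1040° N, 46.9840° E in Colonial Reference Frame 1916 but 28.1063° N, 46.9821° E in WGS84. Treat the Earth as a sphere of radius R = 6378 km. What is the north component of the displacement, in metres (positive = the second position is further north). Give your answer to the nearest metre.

ΔN = 256 m

Δφ = 28.1063° − 28.1040° = +0.0023°; Δλ = 46.9821° − 46.9840° = -0.0019°.
1° along a meridian = πR/180 = 111317 m.
ΔN = Δφ × 111317 = 256.0 m; ΔE = Δλ × 111317 × cos(28.1040°) = -0.0019 × 111317 × 0.882094 = -186.6 m.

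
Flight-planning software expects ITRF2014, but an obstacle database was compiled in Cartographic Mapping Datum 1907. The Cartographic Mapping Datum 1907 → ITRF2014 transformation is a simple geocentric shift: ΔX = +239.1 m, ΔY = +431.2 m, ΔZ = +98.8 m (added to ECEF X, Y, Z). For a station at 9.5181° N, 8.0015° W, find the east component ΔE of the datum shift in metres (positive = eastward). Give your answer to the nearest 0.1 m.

The local east axis at (φ, λ) is (−sin λ, cos λ, 0), so ΔE = −sin(-8.0015°)·239.1 + cos(-8.0015°)·431.2 = 460.28 m.

ΔE = 460.3 m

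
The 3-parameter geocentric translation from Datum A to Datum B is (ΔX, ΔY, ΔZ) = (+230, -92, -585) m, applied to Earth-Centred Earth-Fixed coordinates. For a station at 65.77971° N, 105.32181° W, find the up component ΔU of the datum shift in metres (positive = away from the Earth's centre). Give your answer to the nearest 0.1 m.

The local up (radial) axis is (cos φ cos λ, cos φ sin λ, sin φ), giving ΔU = -24.933 + 36.401 − 533.505 = -522.04 m.

ΔU = -522.0 m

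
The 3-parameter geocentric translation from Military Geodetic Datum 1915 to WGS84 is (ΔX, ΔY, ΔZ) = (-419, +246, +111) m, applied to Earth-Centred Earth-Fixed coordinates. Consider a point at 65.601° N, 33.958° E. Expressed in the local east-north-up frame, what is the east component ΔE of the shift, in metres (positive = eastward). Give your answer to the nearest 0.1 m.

The local east axis at (φ, λ) is (−sin λ, cos λ, 0), so ΔE = −sin(33.958°)·(-419) + cos(33.958°)·246 = 438.09 m.

ΔE = 438.1 m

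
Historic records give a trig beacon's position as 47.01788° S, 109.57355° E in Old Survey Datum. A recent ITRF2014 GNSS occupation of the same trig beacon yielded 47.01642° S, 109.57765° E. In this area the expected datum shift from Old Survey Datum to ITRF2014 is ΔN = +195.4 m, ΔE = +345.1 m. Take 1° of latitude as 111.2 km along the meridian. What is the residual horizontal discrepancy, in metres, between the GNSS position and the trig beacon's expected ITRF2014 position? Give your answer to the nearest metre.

48 m

Observed coordinate differences: Δφ = +0.00146°, Δλ = +0.00410°.
Converting to metres (1° lat = 111200 m, cos φ = 0.681770): observed ΔN = 162.4 m, observed ΔE = 310.8 m.
Subtracting the expected shift leaves a residual of 162.4 − (195.4) = -33.0 m north and 310.8 − (345.1) = -34.3 m east.
Residual distance = √((-33.0)² + (-34.3)²) = 47.6 m.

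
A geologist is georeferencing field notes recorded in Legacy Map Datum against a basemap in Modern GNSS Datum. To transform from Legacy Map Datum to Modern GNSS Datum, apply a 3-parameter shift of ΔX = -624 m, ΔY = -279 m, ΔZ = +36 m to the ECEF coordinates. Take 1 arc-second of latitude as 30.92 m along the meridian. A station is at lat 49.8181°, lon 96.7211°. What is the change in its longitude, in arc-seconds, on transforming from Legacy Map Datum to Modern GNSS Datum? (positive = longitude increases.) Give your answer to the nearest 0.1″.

Δλ = 32.7″

sin φ = 0.764000, cos φ = 0.645216, sin λ = 0.993128, cos λ = -0.117036.
East component: ΔE = −sin λ·ΔX + cos λ·ΔY = −(0.993128)(-624) + (-0.117036)(-279) = 652.36 m.
1° of latitude spans 3600 × 30.92 = 111312 m; at latitude φ, 1° of longitude spans that × cos φ = 71820.3 m, so Δλ = 652.36 / 71820.3 × 3600 = 32.700″.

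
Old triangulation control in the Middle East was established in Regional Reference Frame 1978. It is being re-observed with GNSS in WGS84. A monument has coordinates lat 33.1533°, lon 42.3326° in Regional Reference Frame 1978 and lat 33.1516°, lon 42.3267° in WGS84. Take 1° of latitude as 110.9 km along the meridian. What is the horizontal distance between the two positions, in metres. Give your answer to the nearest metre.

Δφ = 33.1516° − 33.1533° = -0.0017°; Δλ = 42.3267° − 42.3326° = -0.0059°.
ΔN = Δφ × 110900 = -188.5 m; ΔE = Δλ × 110900 × cos(33.1533°) = -0.0059 × 110900 × 0.837210 = -547.8 m.
Distance = √(ΔE² + ΔN²) = √((-547.8)² + (-188.5)²) = 579.3 m.

579 m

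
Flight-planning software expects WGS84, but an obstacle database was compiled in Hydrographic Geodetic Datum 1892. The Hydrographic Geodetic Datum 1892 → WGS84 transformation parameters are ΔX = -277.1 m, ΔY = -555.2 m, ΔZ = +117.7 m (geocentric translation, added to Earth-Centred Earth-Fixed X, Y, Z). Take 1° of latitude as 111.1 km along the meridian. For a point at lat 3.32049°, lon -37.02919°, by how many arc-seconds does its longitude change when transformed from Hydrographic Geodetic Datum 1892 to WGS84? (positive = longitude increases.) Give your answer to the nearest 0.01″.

Δλ = -19.80″

sin φ = 0.057921, cos φ = 0.998321, sin λ = -0.602222, cos λ = 0.798329.
East component: ΔE = −sin λ·ΔX + cos λ·ΔY = −(-0.602222)(-277.1) + (0.798329)(-555.2) = -610.11 m.
1° of latitude spans 111100 m; at latitude φ, 1° of longitude spans that × cos φ = 110913.5 m, so Δλ = -610.11 / 110913.5 × 3600 = -19.803″.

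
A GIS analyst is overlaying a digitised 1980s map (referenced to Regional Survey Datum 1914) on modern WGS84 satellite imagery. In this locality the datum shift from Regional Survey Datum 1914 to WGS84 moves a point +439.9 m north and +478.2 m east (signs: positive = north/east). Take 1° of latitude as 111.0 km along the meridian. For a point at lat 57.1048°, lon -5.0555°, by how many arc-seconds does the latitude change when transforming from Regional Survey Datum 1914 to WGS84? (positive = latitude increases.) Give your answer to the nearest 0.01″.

Δφ = 14.27″

1° of latitude = 111.0 km, so Δφ = 439.9 / 111000 = 0.0039631° = 14.267″.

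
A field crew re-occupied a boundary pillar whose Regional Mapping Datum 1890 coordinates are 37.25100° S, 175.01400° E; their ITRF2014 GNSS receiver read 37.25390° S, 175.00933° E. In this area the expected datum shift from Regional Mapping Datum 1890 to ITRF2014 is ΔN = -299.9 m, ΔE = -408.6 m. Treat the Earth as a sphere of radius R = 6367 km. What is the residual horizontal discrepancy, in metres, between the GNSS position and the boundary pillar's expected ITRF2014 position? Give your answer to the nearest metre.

Observed coordinate differences: Δφ = -0.00290°, Δλ = -0.00467°.
Converting to metres (1° lat = 111125 m, cos φ = 0.795991): observed ΔN = -322.3 m, observed ΔE = -413.1 m.
Subtracting the expected shift leaves a residual of -322.3 − (-299.9) = -22.4 m north and -413.1 − (-408.6) = -4.5 m east.
Residual distance = √((-22.4)² + (-4.5)²) = 22.8 m.

23 m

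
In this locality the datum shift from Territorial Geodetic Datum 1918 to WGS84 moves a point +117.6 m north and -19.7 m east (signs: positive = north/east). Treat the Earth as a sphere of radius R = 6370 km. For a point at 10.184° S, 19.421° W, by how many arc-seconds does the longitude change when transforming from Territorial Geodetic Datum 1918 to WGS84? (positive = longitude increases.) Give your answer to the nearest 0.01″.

Δλ = -0.65″

At latitude -10.184°, cos φ = 0.984245.
One radian of longitude at latitude φ spans R cos φ, so Δλ = ΔE / (R cos φ) = -19.7 / (6370000 × 0.984245) = -3.1421e-06 rad = -0.648″.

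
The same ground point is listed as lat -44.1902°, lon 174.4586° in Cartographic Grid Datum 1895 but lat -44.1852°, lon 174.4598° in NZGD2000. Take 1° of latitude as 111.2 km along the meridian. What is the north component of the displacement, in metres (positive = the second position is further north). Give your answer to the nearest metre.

Δφ = -44.1852° − -44.1902° = +0.0050°; Δλ = 174.4598° − 174.4586° = +0.0012°.
ΔN = Δφ × 111200 = 556.0 m; ΔE = Δλ × 111200 × cos(-44.1902°) = +0.0012 × 111200 × 0.717030 = 95.7 m.

ΔN = 556 m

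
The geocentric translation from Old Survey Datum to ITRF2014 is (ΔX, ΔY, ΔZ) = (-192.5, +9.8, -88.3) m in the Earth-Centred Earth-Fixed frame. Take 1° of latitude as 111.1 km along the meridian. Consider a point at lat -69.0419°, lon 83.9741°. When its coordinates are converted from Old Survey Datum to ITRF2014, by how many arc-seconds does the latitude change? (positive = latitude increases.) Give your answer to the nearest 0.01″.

sin φ = -0.933842, cos φ = 0.357685, sin λ = 0.994475, cos λ = 0.104978.
North component: ΔN = −sin φ cos λ·ΔX − sin φ sin λ·ΔY + cos φ·ΔZ = −(-0.933842)(0.104978)(-192.5) − (-0.933842)(0.994475)(9.8) + (0.357685)(-88.3) = -41.35 m.
1° of latitude spans 111100 m, so Δφ = -41.35 / 111100 × 3600 = -1.340″.

Δφ = -1.34″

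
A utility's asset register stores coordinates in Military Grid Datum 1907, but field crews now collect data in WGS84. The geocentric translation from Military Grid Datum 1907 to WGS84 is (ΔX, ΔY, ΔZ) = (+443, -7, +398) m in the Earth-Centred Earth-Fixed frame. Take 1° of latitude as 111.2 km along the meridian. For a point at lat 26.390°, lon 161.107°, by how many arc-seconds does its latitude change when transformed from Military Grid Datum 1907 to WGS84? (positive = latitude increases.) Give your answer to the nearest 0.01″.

sin φ = 0.444479, cos φ = 0.895789, sin λ = 0.323802, cos λ = -0.946125.
North component: ΔN = −sin φ cos λ·ΔX − sin φ sin λ·ΔY + cos φ·ΔZ = −(0.444479)(-0.946125)(443) − (0.444479)(0.323802)(-7) + (0.895789)(398) = 543.83 m.
1° of latitude spans 111200 m, so Δφ = 543.83 / 111200 × 3600 = 17.606″.

Δφ = 17.61″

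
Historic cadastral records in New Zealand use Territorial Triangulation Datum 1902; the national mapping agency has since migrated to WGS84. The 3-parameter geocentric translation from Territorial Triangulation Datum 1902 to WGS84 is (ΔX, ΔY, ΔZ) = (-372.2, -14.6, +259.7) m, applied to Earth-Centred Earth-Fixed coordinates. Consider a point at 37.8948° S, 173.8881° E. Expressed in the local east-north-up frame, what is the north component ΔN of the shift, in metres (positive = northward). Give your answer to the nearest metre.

The local north axis is (−sin φ cos λ, −sin φ sin λ, cos φ), giving ΔN = 227.311 − 0.955 + 204.940 = 431.30 m.

ΔN = 431 m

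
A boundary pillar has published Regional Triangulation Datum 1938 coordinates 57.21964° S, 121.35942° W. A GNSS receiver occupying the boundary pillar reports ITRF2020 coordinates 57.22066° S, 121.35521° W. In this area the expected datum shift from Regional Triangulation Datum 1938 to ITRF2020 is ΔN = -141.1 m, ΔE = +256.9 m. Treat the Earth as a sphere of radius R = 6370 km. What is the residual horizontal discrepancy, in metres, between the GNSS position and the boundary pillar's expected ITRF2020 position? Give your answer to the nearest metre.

Observed coordinate differences: Δφ = -0.00102°, Δλ = +0.00421°.
Converting to metres (1° lat = 111177 m, cos φ = 0.541420): observed ΔN = -113.4 m, observed ΔE = 253.4 m.
Subtracting the expected shift leaves a residual of -113.4 − (-141.1) = 27.7 m north and 253.4 − (256.9) = -3.5 m east.
Residual distance = √(27.7² + (-3.5)²) = 27.9 m.

28 m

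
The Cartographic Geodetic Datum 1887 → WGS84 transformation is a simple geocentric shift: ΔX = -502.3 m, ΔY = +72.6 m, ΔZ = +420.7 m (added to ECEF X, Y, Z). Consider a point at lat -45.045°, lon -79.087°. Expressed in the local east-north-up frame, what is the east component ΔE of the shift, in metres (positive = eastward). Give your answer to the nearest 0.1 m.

ΔE = -479.5 m

The local east axis at (φ, λ) is (−sin λ, cos λ, 0), so ΔE = −sin(-79.087°)·(-502.3) + cos(-79.087°)·72.6 = -479.47 m.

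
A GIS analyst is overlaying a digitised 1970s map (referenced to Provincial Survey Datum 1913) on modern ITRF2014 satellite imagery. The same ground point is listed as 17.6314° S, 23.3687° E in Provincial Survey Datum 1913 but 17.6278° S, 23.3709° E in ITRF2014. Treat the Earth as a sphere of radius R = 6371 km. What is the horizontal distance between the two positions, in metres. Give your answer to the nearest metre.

Δφ = -17.6278° − -17.6314° = +0.0036°; Δλ = 23.3709° − 23.3687° = +0.0022°.
1° along a meridian = πR/180 = 111195 m.
ΔN = Δφ × 111195 = 400.3 m; ΔE = Δλ × 111195 × cos(-17.6314°) = +0.0022 × 111195 × 0.953025 = 233.1 m.
Distance = √(ΔE² + ΔN²) = √(233.1² + 400.3²) = 463.2 m.

463 m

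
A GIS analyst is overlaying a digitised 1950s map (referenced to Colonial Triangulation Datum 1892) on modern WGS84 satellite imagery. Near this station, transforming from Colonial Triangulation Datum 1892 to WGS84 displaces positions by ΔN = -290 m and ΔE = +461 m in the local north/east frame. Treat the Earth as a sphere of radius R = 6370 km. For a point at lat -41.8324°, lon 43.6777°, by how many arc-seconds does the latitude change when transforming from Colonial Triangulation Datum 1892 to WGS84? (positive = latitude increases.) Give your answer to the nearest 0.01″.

On a sphere of radius R, 1 rad of latitude = R, so Δφ = ΔN / R = -290.0 / 6370000 = -4.5526e-05 rad = -9.390″.

Δφ = -9.39″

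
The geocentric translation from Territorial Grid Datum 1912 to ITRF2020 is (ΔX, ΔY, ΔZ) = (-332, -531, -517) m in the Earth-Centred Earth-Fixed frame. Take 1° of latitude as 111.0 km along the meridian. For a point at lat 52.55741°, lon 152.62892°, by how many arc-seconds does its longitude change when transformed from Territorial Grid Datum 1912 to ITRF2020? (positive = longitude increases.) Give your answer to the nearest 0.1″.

Δλ = 33.3″

sin φ = 0.793963, cos φ = 0.607966, sin λ = 0.459752, cos λ = -0.888048.
East component: ΔE = −sin λ·ΔX + cos λ·ΔY = −(0.459752)(-332) + (-0.888048)(-531) = 624.19 m.
1° of latitude spans 111000 m; at latitude φ, 1° of longitude spans that × cos φ = 67484.2 m, so Δλ = 624.19 / 67484.2 × 3600 = 33.298″.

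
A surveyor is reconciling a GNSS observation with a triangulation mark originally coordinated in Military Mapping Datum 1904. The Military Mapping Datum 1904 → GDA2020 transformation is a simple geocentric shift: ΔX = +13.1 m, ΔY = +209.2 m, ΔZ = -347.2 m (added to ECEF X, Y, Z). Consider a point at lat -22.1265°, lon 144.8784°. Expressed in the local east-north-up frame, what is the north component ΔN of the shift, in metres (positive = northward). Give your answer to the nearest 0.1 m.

At φ = -22.1265°, λ = 144.8784°: sin φ = -0.376653, cos φ = 0.926355, sin λ = 0.575314, cos λ = -0.817933.
ΔN = −sin φ cos λ·ΔX − sin φ sin λ·ΔY + cos φ·ΔZ = −(-0.376653)(-0.817933)(13.1) − (-0.376653)(0.575314)(209.2) + (0.926355)(-347.2) = -280.33 m.

ΔN = -280.3 m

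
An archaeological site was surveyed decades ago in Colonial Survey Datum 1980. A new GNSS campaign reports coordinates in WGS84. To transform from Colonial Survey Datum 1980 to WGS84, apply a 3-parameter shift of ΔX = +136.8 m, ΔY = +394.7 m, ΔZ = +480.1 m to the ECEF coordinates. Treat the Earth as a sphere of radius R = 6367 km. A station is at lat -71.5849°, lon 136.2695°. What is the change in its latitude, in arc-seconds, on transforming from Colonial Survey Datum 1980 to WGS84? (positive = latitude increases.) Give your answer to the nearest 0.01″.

Δφ = 10.26″

sin φ = -0.948793, cos φ = 0.315899, sin λ = 0.691267, cos λ = -0.722599.
North component: ΔN = −sin φ cos λ·ΔX − sin φ sin λ·ΔY + cos φ·ΔZ = −(-0.948793)(-0.722599)(136.8) − (-0.948793)(0.691267)(394.7) + (0.315899)(480.1) = 316.75 m.
1° of latitude spans πR/180 = 111125 m, so Δφ = 316.75 / 111125 × 3600 = 10.261″.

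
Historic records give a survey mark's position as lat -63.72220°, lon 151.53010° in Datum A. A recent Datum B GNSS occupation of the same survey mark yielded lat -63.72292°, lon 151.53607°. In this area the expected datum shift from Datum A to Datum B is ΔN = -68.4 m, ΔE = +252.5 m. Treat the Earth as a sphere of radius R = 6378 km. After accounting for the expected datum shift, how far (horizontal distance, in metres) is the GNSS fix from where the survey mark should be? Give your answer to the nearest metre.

43 m

Observed coordinate differences: Δφ = -0.00072°, Δλ = +0.00597°.
Converting to metres (1° lat = 111317 m, cos φ = 0.442724): observed ΔN = -80.1 m, observed ΔE = 294.2 m.
Subtracting the expected shift leaves a residual of -80.1 − (-68.4) = -11.7 m north and 294.2 − (252.5) = 41.7 m east.
Residual distance = √((-11.7)² + 41.7²) = 43.3 m.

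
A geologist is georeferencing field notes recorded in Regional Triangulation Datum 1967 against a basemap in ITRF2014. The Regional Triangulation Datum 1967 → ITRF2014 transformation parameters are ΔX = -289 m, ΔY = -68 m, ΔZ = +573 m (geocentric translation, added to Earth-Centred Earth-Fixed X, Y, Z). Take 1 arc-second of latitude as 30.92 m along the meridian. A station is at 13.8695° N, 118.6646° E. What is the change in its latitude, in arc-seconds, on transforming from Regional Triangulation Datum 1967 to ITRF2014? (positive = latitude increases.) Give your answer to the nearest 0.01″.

Δφ = 17.38″

sin φ = 0.239711, cos φ = 0.970844, sin λ = 0.877443, cos λ = -0.479681.
North component: ΔN = −sin φ cos λ·ΔX − sin φ sin λ·ΔY + cos φ·ΔZ = −(0.239711)(-0.479681)(-289) − (0.239711)(0.877443)(-68) + (0.970844)(573) = 537.37 m.
1° of latitude spans 3600 × 30.92 = 111312 m, so Δφ = 537.37 / 111312 × 3600 = 17.379″.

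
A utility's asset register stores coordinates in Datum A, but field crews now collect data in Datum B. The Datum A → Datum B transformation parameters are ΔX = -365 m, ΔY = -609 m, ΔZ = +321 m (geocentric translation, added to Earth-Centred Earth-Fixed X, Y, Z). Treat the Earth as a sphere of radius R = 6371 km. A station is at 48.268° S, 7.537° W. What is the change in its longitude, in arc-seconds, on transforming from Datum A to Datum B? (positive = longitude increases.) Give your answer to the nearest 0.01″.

sin φ = -0.746267, cos φ = 0.665647, sin λ = -0.131166, cos λ = 0.991360.
East component: ΔE = −sin λ·ΔX + cos λ·ΔY = −(-0.131166)(-365) + (0.991360)(-609) = -651.61 m.
1° of latitude spans πR/180 = 111195 m; at latitude φ, 1° of longitude spans that × cos φ = 74016.6 m, so Δλ = -651.61 / 74016.6 × 3600 = -31.693″.

Δλ = -31.69″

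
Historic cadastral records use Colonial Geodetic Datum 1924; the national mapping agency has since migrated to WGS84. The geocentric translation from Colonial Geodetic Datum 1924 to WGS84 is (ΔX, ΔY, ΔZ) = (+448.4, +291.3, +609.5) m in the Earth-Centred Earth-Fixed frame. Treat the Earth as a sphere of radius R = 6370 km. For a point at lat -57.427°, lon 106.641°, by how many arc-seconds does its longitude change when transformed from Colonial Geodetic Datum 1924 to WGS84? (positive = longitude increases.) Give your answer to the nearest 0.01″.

sin φ = -0.842706, cos φ = 0.538374, sin λ = 0.958118, cos λ = -0.286374.
East component: ΔE = −sin λ·ΔX + cos λ·ΔY = −(0.958118)(448.4) + (-0.286374)(291.3) = -513.04 m.
1° of latitude spans πR/180 = 111177 m; at latitude φ, 1° of longitude spans that × cos φ = 59855.0 m, so Δλ = -513.04 / 59855.0 × 3600 = -30.857″.

Δλ = -30.86″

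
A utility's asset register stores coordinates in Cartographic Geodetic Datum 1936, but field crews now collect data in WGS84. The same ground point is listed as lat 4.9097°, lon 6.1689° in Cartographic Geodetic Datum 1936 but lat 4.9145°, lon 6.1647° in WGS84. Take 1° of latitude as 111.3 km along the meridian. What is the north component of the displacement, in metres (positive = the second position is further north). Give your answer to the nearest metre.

ΔN = 534 m

Δφ = 4.9145° − 4.9097° = +0.0048°; Δλ = 6.1647° − 6.1689° = -0.0042°.
ΔN = Δφ × 111300 = 534.2 m; ΔE = Δλ × 111300 × cos(4.9097°) = -0.0042 × 111300 × 0.996331 = -465.7 m.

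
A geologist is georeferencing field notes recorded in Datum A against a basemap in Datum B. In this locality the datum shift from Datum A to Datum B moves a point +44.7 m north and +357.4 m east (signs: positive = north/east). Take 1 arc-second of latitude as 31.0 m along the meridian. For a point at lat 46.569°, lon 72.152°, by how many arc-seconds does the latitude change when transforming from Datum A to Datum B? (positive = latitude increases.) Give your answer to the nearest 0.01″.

Δφ = 1.44″

1″ of latitude = 31.00 m, so Δφ = 44.7 / 31.00 = 1.442″.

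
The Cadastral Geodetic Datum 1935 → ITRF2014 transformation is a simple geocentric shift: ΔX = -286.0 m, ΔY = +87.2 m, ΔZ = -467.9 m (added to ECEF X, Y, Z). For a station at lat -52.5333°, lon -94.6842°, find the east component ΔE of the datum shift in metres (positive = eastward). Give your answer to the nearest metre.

ΔE = -292 m

The local east axis at (φ, λ) is (−sin λ, cos λ, 0), so ΔE = −sin(-94.6842°)·(-286.0) + cos(-94.6842°)·87.2 = -292.17 m.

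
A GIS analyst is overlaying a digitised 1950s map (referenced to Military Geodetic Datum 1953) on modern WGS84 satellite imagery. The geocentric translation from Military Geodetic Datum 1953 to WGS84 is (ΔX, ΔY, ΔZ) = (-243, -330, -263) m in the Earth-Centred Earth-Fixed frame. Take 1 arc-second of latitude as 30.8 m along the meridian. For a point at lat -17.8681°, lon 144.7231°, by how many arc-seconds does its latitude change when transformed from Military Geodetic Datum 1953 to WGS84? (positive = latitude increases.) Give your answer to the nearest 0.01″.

sin φ = -0.306827, cos φ = 0.951765, sin λ = 0.577529, cos λ = -0.816370.
North component: ΔN = −sin φ cos λ·ΔX − sin φ sin λ·ΔY + cos φ·ΔZ = −(-0.306827)(-0.816370)(-243) − (-0.306827)(0.577529)(-330) + (0.951765)(-263) = -247.92 m.
1° of latitude spans 3600 × 30.80 = 110880 m, so Δφ = -247.92 / 110880 × 3600 = -8.049″.

Δφ = -8.05″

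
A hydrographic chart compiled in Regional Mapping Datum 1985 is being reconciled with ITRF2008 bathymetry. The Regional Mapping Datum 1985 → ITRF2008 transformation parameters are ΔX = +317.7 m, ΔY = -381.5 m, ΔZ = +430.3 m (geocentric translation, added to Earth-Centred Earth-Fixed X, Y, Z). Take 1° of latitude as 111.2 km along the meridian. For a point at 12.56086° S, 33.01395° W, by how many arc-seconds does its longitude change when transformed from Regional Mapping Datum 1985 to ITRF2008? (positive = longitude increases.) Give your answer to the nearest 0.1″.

sin φ = -0.217477, cos φ = 0.976066, sin λ = -0.544843, cos λ = 0.838538.
East component: ΔE = −sin λ·ΔX + cos λ·ΔY = −(-0.544843)(317.7) + (0.838538)(-381.5) = -146.81 m.
1° of latitude spans 111200 m; at latitude φ, 1° of longitude spans that × cos φ = 108538.5 m, so Δλ = -146.81 / 108538.5 × 3600 = -4.869″.

Δλ = -4.9″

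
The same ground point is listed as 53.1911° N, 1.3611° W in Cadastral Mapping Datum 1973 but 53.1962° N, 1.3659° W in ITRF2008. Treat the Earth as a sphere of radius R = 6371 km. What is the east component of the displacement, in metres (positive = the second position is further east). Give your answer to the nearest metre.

ΔE = -320 m

Δφ = 53.1962° − 53.1911° = +0.0051°; Δλ = -1.3659° − -1.3611° = -0.0048°.
1° along a meridian = πR/180 = 111195 m.
ΔN = Δφ × 111195 = 567.1 m; ΔE = Δλ × 111195 × cos(53.1911°) = -0.0048 × 111195 × 0.599148 = -319.8 m.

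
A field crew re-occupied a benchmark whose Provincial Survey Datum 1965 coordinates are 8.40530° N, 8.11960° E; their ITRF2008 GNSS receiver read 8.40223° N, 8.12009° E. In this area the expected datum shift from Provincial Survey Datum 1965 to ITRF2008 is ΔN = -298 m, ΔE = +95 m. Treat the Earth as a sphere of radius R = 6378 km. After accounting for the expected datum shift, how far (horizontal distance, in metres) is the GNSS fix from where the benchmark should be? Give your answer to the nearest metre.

Observed coordinate differences: Δφ = -0.00307°, Δλ = +0.00049°.
Converting to metres (1° lat = 111317 m, cos φ = 0.989259): observed ΔN = -341.7 m, observed ΔE = 54.0 m.
Subtracting the expected shift leaves a residual of -341.7 − (-298) = -43.7 m north and 54.0 − (95) = -41.0 m east.
Residual distance = √((-43.7)² + (-41.0)²) = 60.0 m.

60 m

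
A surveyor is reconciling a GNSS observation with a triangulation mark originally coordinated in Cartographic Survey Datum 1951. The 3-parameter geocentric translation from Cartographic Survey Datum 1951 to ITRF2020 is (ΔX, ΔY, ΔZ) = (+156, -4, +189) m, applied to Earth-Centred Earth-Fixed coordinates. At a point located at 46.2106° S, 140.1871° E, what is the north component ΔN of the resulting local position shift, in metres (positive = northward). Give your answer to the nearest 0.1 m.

ΔN = 42.4 m

At φ = -46.2106°, λ = 140.1871°: sin φ = -0.721888, cos φ = 0.692010, sin λ = 0.640283, cos λ = -0.768139.
ΔN = −sin φ cos λ·ΔX − sin φ sin λ·ΔY + cos φ·ΔZ = −(-0.721888)(-0.768139)(156) − (-0.721888)(0.640283)(-4) + (0.692010)(189) = 42.44 m.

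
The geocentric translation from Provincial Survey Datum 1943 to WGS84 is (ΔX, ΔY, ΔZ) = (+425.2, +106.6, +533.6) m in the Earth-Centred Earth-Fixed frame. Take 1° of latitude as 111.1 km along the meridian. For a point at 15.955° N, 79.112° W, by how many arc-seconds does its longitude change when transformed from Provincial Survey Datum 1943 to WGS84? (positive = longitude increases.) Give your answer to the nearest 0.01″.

Δλ = 14.75″

sin φ = 0.274882, cos φ = 0.961478, sin λ = -0.981998, cos λ = 0.188890.
East component: ΔE = −sin λ·ΔX + cos λ·ΔY = −(-0.981998)(425.2) + (0.188890)(106.6) = 437.68 m.
1° of latitude spans 111100 m; at latitude φ, 1° of longitude spans that × cos φ = 106820.2 m, so Δλ = 437.68 / 106820.2 × 3600 = 14.751″.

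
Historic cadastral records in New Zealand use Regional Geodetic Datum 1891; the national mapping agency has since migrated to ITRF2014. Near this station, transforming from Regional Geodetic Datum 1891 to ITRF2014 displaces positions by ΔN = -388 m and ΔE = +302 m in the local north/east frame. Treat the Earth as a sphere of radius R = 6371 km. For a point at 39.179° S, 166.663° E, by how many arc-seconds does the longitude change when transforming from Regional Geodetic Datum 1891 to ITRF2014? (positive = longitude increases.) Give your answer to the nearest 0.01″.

At latitude -39.179°, cos φ = 0.775176.
One radian of longitude at latitude φ spans R cos φ, so Δλ = ΔE / (R cos φ) = 302.0 / (6371000 × 0.775176) = 6.1150e-05 rad = 12.613″.

Δλ = 12.61″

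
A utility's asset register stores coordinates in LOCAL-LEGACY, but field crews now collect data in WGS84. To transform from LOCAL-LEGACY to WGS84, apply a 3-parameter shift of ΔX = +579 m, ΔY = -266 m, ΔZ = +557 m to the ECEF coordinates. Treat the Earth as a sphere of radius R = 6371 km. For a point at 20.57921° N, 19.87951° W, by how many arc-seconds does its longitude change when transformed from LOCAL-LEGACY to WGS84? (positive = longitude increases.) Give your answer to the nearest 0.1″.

Δλ = -1.8″

sin φ = 0.351502, cos φ = 0.936187, sin λ = -0.340043, cos λ = 0.940410.
East component: ΔE = −sin λ·ΔX + cos λ·ΔY = −(-0.340043)(579) + (0.940410)(-266) = -53.26 m.
1° of latitude spans πR/180 = 111195 m; at latitude φ, 1° of longitude spans that × cos φ = 104099.3 m, so Δλ = -53.26 / 104099.3 × 3600 = -1.842″.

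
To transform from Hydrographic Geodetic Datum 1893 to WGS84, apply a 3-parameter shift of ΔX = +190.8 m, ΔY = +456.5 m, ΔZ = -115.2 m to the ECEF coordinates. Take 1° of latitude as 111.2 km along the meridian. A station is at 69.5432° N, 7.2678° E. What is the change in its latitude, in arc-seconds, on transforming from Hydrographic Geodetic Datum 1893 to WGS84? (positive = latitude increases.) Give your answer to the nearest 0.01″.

sin φ = 0.936936, cos φ = 0.349501, sin λ = 0.126507, cos λ = 0.991966.
North component: ΔN = −sin φ cos λ·ΔX − sin φ sin λ·ΔY + cos φ·ΔZ = −(0.936936)(0.991966)(190.8) − (0.936936)(0.126507)(456.5) + (0.349501)(-115.2) = -271.70 m.
1° of latitude spans 111200 m, so Δφ = -271.70 / 111200 × 3600 = -8.796″.

Δφ = -8.80″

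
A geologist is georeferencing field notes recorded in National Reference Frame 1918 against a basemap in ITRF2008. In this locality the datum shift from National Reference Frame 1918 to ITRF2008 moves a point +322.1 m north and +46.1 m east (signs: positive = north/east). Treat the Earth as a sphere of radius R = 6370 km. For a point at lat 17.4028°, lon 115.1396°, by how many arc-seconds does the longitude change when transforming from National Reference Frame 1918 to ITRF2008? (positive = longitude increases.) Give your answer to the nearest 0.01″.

At latitude 17.4028°, cos φ = 0.954226.
One radian of longitude at latitude φ spans R cos φ, so Δλ = ΔE / (R cos φ) = 46.1 / (6370000 × 0.954226) = 7.5842e-06 rad = 1.564″.

Δλ = 1.56″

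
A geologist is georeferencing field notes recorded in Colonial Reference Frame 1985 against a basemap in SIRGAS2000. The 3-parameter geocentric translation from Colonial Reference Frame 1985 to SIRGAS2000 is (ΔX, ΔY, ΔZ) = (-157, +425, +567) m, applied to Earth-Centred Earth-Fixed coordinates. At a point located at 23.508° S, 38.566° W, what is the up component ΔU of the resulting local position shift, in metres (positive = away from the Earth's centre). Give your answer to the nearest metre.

At φ = -23.508°, λ = -38.566°: sin φ = -0.398877, cos φ = 0.917004, sin λ = -0.623416, cos λ = 0.781891.
ΔU = cos φ cos λ·ΔX + cos φ sin λ·ΔY + sin φ·ΔZ = (0.917004)(0.781891)(-157) + (0.917004)(-0.623416)(425) + (-0.398877)(567) = -581.69 m.

ΔU = -582 m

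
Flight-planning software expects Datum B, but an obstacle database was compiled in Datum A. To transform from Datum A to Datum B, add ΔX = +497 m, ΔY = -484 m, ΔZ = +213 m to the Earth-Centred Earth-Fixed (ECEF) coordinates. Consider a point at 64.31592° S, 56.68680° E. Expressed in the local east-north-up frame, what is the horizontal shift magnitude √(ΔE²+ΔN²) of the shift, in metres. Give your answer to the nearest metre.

At φ = -64.31592°, λ = 56.68680°: sin φ = -0.901197, cos φ = 0.433409, sin λ = 0.835681, cos λ = 0.549215.
ΔE = −sin λ·ΔX + cos λ·ΔY = −(0.835681)·(497) + (0.549215)·(-484) = -681.15 m.
ΔN = −sin φ cos λ·ΔX − sin φ sin λ·ΔY + cos φ·ΔZ = −(-0.901197)(0.549215)(497) − (-0.901197)(0.835681)(-484) + (0.433409)(213) = -26.20 m.
Horizontal magnitude = √(ΔE² + ΔN²) = √((-681.15)² + (-26.20)²) = 681.66 m.

682 m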